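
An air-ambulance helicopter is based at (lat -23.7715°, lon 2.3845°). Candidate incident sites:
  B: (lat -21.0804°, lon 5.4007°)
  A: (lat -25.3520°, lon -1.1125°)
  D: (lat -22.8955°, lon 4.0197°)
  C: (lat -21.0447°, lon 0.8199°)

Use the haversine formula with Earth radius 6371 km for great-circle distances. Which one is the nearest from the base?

D

Distances from the base ((lat -23.7715°, lon 2.3845°)):
D: 193.3 km
C: 343.2 km
A: 394.9 km
B: 430.8 km
The nearest is D at 193.3 km.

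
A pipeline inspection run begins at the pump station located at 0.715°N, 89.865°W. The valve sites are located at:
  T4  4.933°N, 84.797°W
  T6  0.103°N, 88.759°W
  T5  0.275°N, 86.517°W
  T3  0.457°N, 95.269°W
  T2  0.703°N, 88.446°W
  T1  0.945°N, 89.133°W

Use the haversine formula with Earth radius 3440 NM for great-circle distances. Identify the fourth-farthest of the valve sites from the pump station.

Distances from the pump station (0.715°N, 89.865°W):
T4: 395.5 NM
T3: 324.8 NM
T5: 202.7 NM
T2: 85.2 NM
T6: 75.9 NM
T1: 46.1 NM
The fourth-farthest is T2 at 85.2 NM.

T2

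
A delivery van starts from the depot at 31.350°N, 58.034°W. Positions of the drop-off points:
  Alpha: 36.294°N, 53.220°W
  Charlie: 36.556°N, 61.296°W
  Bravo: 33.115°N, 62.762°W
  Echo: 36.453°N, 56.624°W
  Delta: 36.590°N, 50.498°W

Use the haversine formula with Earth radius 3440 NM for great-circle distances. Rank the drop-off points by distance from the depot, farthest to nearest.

Distances from the depot:
Delta 36.590°N, 50.498°W: 489.4 NM
Alpha 36.294°N, 53.220°W: 381.7 NM
Charlie 36.556°N, 61.296°W: 352.2 NM
Echo 36.453°N, 56.624°W: 314.3 NM
Bravo 33.115°N, 62.762°W: 262.4 NM

Delta, Alpha, Charlie, Echo, Bravo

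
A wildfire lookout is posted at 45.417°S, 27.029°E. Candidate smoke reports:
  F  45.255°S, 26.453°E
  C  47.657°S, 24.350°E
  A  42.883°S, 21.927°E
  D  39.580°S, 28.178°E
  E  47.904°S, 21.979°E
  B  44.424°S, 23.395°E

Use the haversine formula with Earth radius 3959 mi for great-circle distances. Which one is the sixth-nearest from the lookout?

D

Distance to each, sorted:
F: 30.1 mi
B: 190.6 mi
C: 200.4 mi
E: 294.7 mi
A: 307.5 mi
D: 407.5 mi
The sixth-nearest is D at 407.5 mi.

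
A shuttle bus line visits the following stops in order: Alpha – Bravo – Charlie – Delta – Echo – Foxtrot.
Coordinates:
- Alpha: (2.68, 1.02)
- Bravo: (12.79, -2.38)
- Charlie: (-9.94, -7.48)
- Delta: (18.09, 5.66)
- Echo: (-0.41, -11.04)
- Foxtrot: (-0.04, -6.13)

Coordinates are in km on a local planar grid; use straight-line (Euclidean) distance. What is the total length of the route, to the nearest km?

95 km

Leg distances:
Alpha→Bravo: 10.7 km  (cumulative 10.7 km)
Bravo→Charlie: 23.3 km  (cumulative 34.0 km)
Charlie→Delta: 31.0 km  (cumulative 64.9 km)
Delta→Echo: 24.9 km  (cumulative 89.8 km)
Echo→Foxtrot: 4.9 km  (cumulative 94.8 km)
Total route length ≈ 95 km.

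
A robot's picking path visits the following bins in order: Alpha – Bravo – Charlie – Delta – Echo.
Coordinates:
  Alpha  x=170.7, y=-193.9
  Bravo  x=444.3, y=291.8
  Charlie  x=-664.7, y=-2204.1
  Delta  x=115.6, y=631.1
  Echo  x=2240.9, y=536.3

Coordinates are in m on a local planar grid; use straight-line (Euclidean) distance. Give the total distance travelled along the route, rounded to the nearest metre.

8357 m

Leg distances:
Alpha→Bravo: 557.5 m  (cumulative 557.5 m)
Bravo→Charlie: 2731.2 m  (cumulative 3288.6 m)
Charlie→Delta: 2940.6 m  (cumulative 6229.3 m)
Delta→Echo: 2127.4 m  (cumulative 8356.7 m)
Total route length ≈ 8357 m.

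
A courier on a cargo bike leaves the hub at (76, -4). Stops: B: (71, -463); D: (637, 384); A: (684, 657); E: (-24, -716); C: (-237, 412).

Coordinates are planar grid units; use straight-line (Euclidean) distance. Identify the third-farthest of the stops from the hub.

D

Distances from the hub ((76, -4)):
A: 898.1
E: 719.0
D: 682.1
C: 520.6
B: 459.0
The third-farthest is D at 682.1.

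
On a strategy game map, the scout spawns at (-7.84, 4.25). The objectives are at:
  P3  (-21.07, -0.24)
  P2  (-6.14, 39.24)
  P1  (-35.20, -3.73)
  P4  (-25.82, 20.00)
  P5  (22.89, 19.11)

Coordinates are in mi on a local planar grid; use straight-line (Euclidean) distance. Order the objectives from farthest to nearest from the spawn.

Computing each straight-line distance from (-7.84, 4.25):
P2 (-6.14, 39.24): 35.0 mi
P5 (22.89, 19.11): 34.1 mi
P1 (-35.20, -3.73): 28.5 mi
P4 (-25.82, 20.00): 23.9 mi
P3 (-21.07, -0.24): 14.0 mi

P2, P5, P1, P4, P3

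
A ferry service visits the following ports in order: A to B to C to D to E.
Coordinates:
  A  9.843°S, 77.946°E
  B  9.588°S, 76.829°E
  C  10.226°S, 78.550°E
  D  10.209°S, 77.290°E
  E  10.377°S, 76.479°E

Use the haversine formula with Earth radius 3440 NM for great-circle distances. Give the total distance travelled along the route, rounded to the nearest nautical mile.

Leg distances:
A→B: 67.9 NM  (cumulative 67.9 NM)
B→C: 108.8 NM  (cumulative 176.6 NM)
C→D: 74.5 NM  (cumulative 251.1 NM)
D→E: 49.0 NM  (cumulative 300.0 NM)
Total route length ≈ 300 NM.

300 NM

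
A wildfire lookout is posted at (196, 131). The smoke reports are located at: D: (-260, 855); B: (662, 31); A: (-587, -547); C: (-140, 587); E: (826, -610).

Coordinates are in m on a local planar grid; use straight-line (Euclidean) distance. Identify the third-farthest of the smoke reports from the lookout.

D

Distances from the lookout ((196, 131)):
A: 1035.7 m
E: 972.6 m
D: 855.6 m
C: 566.4 m
B: 476.6 m
The third-farthest is D at 855.6 m.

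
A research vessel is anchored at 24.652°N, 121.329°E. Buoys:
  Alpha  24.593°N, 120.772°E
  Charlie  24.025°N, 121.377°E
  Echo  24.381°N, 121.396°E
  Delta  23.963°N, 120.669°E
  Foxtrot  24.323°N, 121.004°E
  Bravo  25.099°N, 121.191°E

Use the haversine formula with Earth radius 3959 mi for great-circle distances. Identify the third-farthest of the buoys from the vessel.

Distance to each, sorted:
Delta: 63.2 mi
Charlie: 43.4 mi
Alpha: 35.2 mi
Bravo: 32.1 mi
Foxtrot: 30.6 mi
Echo: 19.2 mi
The third-farthest is Alpha at 35.2 mi.

Alpha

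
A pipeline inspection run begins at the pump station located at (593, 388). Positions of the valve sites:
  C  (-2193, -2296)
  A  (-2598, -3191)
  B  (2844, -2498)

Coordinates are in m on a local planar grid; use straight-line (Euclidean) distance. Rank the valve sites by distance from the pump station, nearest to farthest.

B, C, A

Distances from the pump station:
B (2844, -2498): 3660.1 m
C (-2193, -2296): 3868.5 m
A (-2598, -3191): 4795.0 m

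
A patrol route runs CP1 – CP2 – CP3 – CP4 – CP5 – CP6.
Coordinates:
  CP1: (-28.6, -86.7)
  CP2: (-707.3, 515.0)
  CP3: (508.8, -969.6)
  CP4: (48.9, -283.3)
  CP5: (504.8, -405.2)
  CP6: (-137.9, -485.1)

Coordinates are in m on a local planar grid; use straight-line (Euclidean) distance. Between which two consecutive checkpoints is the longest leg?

CP2–CP3

Leg distances:
CP1→CP2: 907.0 m
CP2→CP3: 1919.1 m
CP3→CP4: 826.1 m
CP4→CP5: 471.9 m
CP5→CP6: 647.6 m
The longest leg is CP2–CP3 at 1919.1 m.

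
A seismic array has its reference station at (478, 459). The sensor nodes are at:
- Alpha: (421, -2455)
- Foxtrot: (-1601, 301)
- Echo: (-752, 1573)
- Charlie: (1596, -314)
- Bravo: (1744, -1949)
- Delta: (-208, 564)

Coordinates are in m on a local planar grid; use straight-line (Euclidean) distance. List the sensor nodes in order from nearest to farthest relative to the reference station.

Delta, Charlie, Echo, Foxtrot, Bravo, Alpha

Distance from the reference station at (478, 459) to each:
Delta (-208, 564): 694.0 m
Charlie (1596, -314): 1359.2 m
Echo (-752, 1573): 1659.5 m
Foxtrot (-1601, 301): 2085.0 m
Bravo (1744, -1949): 2720.5 m
Alpha (421, -2455): 2914.6 m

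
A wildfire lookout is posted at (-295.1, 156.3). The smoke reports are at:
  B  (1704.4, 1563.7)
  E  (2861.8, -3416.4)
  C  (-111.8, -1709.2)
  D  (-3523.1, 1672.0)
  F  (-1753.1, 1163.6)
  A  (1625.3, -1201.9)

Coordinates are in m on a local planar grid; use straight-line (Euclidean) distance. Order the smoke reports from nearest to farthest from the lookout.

F, C, A, B, D, E

Distance from the lookout at (-295.1, 156.3) to each:
F (-1753.1, 1163.6): 1772.1 m
C (-111.8, -1709.2): 1874.5 m
A (1625.3, -1201.9): 2352.2 m
B (1704.4, 1563.7): 2445.2 m
D (-3523.1, 1672.0): 3566.1 m
E (2861.8, -3416.4): 4767.6 m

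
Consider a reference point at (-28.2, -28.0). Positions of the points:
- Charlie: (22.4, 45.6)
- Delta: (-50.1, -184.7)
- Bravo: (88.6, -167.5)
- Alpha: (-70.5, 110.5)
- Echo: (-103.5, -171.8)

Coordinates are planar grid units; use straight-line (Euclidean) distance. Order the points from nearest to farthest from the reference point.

Charlie, Alpha, Delta, Echo, Bravo

Distances from the reference point:
Charlie (22.4, 45.6): 89.3
Alpha (-70.5, 110.5): 144.8
Delta (-50.1, -184.7): 158.2
Echo (-103.5, -171.8): 162.3
Bravo (88.6, -167.5): 181.9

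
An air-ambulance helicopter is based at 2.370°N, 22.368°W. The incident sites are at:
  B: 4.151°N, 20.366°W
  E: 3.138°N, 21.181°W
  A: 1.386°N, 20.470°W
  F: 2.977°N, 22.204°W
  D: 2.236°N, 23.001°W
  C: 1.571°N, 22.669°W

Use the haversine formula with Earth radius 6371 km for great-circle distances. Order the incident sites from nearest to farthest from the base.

F, D, C, E, A, B

Distance from the base at 2.370°N, 22.368°W to each:
F 2.977°N, 22.204°W: 69.9 km
D 2.236°N, 23.001°W: 71.9 km
C 1.571°N, 22.669°W: 94.9 km
E 3.138°N, 21.181°W: 157.1 km
A 1.386°N, 20.470°W: 237.6 km
B 4.151°N, 20.366°W: 297.7 km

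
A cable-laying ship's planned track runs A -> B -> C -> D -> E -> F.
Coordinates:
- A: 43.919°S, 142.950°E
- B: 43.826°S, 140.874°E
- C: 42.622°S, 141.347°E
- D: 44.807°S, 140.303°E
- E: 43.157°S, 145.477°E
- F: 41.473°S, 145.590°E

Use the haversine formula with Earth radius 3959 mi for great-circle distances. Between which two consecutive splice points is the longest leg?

D–E

Leg distances:
A→B: 103.6 mi
B→C: 86.5 mi
C→D: 159.7 mi
D→E: 281.3 mi
E→F: 116.5 mi
The longest leg is D–E at 281.3 mi.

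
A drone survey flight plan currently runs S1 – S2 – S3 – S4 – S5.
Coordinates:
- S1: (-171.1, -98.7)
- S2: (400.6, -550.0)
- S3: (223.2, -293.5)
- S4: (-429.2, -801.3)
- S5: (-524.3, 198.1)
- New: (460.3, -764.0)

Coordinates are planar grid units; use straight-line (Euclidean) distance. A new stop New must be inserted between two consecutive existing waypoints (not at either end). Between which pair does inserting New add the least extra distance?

Added distance for inserting New between each consecutive pair:
S1–S2: 411.0
S2–S3: 437.2
S3–S4: 590.4
S4–S5: 1263.0
Smallest added distance is 411.0, inserting between S1 and S2.

between S1 and S2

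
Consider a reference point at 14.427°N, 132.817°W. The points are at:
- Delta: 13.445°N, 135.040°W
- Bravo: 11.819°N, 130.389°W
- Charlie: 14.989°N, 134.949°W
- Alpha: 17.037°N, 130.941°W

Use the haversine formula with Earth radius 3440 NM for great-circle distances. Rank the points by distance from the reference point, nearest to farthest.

Charlie, Delta, Alpha, Bravo

Computing each great-circle distance from 14.427°N, 132.817°W:
Charlie 14.989°N, 134.949°W: 128.3 NM
Delta 13.445°N, 135.040°W: 142.3 NM
Alpha 17.037°N, 130.941°W: 190.5 NM
Bravo 11.819°N, 130.389°W: 211.4 NM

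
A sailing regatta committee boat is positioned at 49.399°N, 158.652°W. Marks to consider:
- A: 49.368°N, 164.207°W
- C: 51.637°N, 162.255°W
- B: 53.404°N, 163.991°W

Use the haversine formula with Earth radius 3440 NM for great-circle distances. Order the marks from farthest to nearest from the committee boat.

B, A, C

Distance from the committee boat at 49.399°N, 158.652°W to each:
B 53.404°N, 163.991°W: 312.6 NM
A 49.368°N, 164.207°W: 217.1 NM
C 51.637°N, 162.255°W: 192.2 NM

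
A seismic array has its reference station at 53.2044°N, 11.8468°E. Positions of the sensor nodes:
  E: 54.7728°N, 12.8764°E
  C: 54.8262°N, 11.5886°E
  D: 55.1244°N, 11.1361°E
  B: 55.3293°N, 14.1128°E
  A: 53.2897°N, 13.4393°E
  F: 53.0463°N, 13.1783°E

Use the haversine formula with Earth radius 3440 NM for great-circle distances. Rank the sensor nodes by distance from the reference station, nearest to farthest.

Distance from the reference station at 53.2044°N, 11.8468°E to each:
F 53.0463°N, 13.1783°E: 48.9 NM
A 53.2897°N, 13.4393°E: 57.4 NM
C 54.8262°N, 11.5886°E: 97.8 NM
E 54.7728°N, 12.8764°E: 100.9 NM
D 55.1244°N, 11.1361°E: 117.9 NM
B 55.3293°N, 14.1128°E: 150.3 NM

F, A, C, E, D, B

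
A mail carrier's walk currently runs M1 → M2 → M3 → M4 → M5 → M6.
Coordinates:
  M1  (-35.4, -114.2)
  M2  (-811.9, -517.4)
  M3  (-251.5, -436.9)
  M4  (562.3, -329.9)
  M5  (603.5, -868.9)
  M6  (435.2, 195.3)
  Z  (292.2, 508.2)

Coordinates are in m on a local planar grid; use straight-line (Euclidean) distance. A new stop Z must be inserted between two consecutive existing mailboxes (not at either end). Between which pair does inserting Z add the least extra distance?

between M5 and M6

Added distance for inserting Z between each consecutive pair:
M1–M2: 1335.4 m
M2–M3: 2031.1 m
M3–M4: 1150.1 m
M4–M5: 1751.8 m
M5–M6: 678.4 m
Smallest added distance is 678.4 m, inserting between M5 and M6.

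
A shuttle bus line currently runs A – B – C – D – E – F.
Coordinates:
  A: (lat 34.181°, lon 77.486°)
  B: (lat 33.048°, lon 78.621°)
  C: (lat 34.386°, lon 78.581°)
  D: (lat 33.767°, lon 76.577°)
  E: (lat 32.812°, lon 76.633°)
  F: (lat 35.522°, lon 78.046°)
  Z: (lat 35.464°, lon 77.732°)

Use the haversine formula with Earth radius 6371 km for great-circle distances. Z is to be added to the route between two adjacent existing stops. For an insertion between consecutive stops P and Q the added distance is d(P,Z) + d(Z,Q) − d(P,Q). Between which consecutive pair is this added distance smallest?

Added distance for inserting Z between each consecutive pair:
A–B: 261.1 km
B–C: 274.7 km
C–D: 162.0 km
D–E: 421.7 km
E–F: 12.7 km
Smallest added distance is 12.7 km, inserting between E and F.

between E and F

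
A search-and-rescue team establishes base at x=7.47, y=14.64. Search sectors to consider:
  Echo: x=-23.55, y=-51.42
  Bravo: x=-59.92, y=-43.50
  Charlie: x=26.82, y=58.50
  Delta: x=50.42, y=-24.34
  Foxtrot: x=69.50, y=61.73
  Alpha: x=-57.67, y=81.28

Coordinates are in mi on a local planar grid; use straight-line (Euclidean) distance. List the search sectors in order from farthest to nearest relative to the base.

Computing each straight-line distance from x=7.47, y=14.64:
Alpha x=-57.67, y=81.28: 93.2 mi
Bravo x=-59.92, y=-43.50: 89.0 mi
Foxtrot x=69.50, y=61.73: 77.9 mi
Echo x=-23.55, y=-51.42: 73.0 mi
Delta x=50.42, y=-24.34: 58.0 mi
Charlie x=26.82, y=58.50: 47.9 mi

Alpha, Bravo, Foxtrot, Echo, Delta, Charlie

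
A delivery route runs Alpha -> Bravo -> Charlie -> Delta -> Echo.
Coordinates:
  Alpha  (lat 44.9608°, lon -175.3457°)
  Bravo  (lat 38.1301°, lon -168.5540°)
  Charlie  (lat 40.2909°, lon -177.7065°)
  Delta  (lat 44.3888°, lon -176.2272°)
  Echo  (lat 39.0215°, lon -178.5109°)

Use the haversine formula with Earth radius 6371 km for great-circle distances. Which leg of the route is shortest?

Leg distances:
Alpha→Bravo: 946.0 km
Bravo→Charlie: 823.9 km
Charlie→Delta: 471.6 km
Delta→Echo: 626.1 km
The shortest leg is Charlie–Delta at 471.6 km.

Charlie–Delta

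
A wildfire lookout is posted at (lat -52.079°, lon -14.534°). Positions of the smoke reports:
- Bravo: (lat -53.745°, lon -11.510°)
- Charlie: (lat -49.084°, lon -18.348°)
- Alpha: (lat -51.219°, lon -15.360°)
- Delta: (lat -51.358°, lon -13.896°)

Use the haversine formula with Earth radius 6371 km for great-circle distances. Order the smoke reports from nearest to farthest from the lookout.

Delta, Alpha, Bravo, Charlie

Distance from the lookout at (lat -52.079°, lon -14.534°) to each:
Delta (lat -51.358°, lon -13.896°): 91.4 km
Alpha (lat -51.219°, lon -15.360°): 111.3 km
Bravo (lat -53.745°, lon -11.510°): 274.6 km
Charlie (lat -49.084°, lon -18.348°): 428.2 km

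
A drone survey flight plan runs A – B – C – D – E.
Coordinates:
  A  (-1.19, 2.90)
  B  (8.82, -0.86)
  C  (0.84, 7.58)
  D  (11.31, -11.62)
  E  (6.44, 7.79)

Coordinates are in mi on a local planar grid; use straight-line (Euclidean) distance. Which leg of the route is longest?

Leg distances:
A→B: 10.7 mi
B→C: 11.6 mi
C→D: 21.9 mi
D→E: 20.0 mi
The longest leg is C–D at 21.9 mi.

C–D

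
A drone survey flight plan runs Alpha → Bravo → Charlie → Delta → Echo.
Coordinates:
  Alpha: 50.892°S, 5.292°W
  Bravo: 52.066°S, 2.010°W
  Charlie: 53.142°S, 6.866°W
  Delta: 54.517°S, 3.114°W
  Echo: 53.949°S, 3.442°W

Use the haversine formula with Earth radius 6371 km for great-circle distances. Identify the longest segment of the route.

Leg distances:
Alpha→Bravo: 262.1 km
Bravo→Charlie: 349.0 km
Charlie→Delta: 289.8 km
Delta→Echo: 66.7 km
The longest leg is Bravo–Charlie at 349.0 km.

Bravo–Charlie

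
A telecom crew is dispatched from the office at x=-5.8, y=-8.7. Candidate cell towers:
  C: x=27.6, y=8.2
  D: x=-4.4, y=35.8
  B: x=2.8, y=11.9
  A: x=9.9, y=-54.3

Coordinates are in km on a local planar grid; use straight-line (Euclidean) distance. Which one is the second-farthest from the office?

D

Distance to each, sorted:
A: 48.2 km
D: 44.5 km
C: 37.4 km
B: 22.3 km
The second-farthest is D at 44.5 km.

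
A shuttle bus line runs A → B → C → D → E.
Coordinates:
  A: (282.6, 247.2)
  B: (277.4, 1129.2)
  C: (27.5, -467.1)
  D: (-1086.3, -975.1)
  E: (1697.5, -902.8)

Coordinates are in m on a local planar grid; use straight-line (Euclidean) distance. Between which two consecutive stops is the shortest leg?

Leg distances:
A→B: 882.0 m
B→C: 1615.7 m
C→D: 1224.2 m
D→E: 2784.7 m
The shortest leg is A–B at 882.0 m.

A–B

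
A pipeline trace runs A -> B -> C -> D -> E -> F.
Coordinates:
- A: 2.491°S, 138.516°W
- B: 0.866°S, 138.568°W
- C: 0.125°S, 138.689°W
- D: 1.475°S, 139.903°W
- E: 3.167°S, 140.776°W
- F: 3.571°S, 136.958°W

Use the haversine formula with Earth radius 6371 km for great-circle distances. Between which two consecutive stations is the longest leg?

Leg distances:
A→B: 180.8 km
B→C: 83.5 km
C→D: 201.9 km
D→E: 211.7 km
E→F: 426.2 km
The longest leg is E–F at 426.2 km.

E–F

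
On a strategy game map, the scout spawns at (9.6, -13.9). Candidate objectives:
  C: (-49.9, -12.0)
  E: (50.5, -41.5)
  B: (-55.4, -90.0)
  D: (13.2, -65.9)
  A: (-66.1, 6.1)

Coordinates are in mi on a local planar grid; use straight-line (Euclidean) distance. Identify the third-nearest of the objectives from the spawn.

C

Distances from the spawn ((9.6, -13.9)):
E: 49.3 mi
D: 52.1 mi
C: 59.5 mi
A: 78.3 mi
B: 100.1 mi
The third-nearest is C at 59.5 mi.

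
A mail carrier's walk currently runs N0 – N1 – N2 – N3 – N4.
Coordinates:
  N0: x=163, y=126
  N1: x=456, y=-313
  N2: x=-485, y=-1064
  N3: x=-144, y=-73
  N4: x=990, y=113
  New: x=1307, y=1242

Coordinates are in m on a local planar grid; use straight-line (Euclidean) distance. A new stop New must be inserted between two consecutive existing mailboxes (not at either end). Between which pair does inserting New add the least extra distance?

between N3 and N4

Added distance for inserting New between each consecutive pair:
N0–N1: 2843.0 m
N1–N2: 3489.1 m
N2–N3: 3830.6 m
N3–N4: 1981.7 m
Smallest added distance is 1981.7 m, inserting between N3 and N4.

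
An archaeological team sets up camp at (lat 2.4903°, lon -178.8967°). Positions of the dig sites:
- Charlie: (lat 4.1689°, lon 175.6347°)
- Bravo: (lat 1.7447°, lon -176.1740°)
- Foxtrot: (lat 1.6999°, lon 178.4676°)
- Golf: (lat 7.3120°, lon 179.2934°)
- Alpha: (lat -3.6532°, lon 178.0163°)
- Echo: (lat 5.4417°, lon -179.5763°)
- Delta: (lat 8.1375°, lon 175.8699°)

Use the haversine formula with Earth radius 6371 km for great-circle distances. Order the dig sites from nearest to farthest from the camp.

Distances from the camp:
Foxtrot (lat 1.6999°, lon 178.4676°): 305.8 km
Bravo (lat 1.7447°, lon -176.1740°): 313.7 km
Echo (lat 5.4417°, lon -179.5763°): 336.7 km
Golf (lat 7.3120°, lon 179.2934°): 572.4 km
Charlie (lat 4.1689°, lon 175.6347°): 635.1 km
Alpha (lat -3.6532°, lon 178.0163°): 764.4 km
Delta (lat 8.1375°, lon 175.8699°): 854.3 km

Foxtrot, Bravo, Echo, Golf, Charlie, Alpha, Delta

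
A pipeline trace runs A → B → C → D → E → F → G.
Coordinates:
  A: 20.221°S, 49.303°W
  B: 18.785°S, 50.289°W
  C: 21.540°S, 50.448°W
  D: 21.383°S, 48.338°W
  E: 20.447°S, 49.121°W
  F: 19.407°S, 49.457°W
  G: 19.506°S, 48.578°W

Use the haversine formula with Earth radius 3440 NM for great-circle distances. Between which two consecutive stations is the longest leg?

Leg distances:
A→B: 102.7 NM
B→C: 165.7 NM
C→D: 118.3 NM
D→E: 71.3 NM
E→F: 65.3 NM
F→G: 50.1 NM
The longest leg is B–C at 165.7 NM.

B–C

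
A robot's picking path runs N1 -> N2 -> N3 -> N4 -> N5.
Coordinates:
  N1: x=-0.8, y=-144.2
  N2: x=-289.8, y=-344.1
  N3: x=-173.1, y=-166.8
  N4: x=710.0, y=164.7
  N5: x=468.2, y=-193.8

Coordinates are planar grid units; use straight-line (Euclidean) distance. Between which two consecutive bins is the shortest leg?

N2–N3

Leg distances:
N1→N2: 351.4
N2→N3: 212.3
N3→N4: 943.3
N4→N5: 432.4
The shortest leg is N2–N3 at 212.3.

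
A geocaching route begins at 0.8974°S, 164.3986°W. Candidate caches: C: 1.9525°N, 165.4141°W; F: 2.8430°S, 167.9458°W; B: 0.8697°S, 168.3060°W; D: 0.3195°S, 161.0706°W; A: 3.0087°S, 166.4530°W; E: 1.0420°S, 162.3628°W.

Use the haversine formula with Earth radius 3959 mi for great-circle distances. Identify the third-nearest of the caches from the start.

C

Distances from the start (0.8974°S, 164.3986°W):
E: 141.0 mi
A: 203.5 mi
C: 209.0 mi
D: 233.4 mi
B: 270.0 mi
F: 279.4 mi
The third-nearest is C at 209.0 mi.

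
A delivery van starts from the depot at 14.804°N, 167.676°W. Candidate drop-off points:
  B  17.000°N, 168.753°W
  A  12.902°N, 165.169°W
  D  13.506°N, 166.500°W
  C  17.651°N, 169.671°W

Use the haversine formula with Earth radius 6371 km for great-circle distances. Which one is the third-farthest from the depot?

B

Distances from the depot (14.804°N, 167.676°W):
C: 381.5 km
A: 343.5 km
B: 270.0 km
D: 192.1 km
The third-farthest is B at 270.0 km.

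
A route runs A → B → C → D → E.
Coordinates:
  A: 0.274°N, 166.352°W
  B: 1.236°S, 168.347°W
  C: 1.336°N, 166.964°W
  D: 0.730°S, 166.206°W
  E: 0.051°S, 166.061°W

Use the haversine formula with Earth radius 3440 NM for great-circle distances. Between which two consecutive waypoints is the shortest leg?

D–E

Leg distances:
A→B: 150.2 NM
B→C: 175.3 NM
C→D: 132.1 NM
D→E: 41.7 NM
The shortest leg is D–E at 41.7 NM.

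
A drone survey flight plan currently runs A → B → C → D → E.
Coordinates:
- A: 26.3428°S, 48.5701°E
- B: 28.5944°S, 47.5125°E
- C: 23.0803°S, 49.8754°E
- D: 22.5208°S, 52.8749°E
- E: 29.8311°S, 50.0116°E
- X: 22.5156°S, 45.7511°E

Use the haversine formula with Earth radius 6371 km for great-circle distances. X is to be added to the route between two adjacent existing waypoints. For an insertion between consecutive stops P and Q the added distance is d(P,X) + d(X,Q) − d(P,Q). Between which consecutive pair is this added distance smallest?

between B and C

Added distance for inserting X between each consecutive pair:
A–B: 939.7 km
B–C: 468.9 km
C–D: 845.4 km
D–E: 787.8 km
Smallest added distance is 468.9 km, inserting between B and C.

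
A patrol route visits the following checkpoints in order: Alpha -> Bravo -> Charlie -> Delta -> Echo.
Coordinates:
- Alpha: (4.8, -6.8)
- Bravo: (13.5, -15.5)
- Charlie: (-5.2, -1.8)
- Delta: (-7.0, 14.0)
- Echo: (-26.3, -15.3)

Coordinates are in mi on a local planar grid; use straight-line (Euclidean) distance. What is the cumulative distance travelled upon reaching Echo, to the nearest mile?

86 mi

Leg distances:
Alpha→Bravo: 12.3 mi  (cumulative 12.3 mi)
Bravo→Charlie: 23.2 mi  (cumulative 35.5 mi)
Charlie→Delta: 15.9 mi  (cumulative 51.4 mi)
Delta→Echo: 35.1 mi  (cumulative 86.5 mi)
Cumulative distance at Echo ≈ 86 mi.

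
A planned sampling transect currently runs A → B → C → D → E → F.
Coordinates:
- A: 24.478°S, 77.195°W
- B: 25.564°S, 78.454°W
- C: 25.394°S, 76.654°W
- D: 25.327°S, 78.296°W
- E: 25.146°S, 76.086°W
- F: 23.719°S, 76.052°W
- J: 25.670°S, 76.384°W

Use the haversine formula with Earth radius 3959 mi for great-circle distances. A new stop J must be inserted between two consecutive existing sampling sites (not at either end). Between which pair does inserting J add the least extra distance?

between D and E

Added distance for inserting J between each consecutive pair:
A–B: 117.1 mi
B–C: 41.7 mi
C–D: 44.4 mi
D–E: 23.6 mi
E–F: 78.5 mi
Smallest added distance is 23.6 mi, inserting between D and E.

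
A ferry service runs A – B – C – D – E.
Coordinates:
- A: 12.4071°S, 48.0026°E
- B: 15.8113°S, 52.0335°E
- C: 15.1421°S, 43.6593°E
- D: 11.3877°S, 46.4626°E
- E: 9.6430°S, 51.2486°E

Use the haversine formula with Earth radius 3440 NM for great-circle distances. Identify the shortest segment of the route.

C–D

Leg distances:
A→B: 311.2 NM
B→C: 486.2 NM
C→D: 278.6 NM
D→E: 301.3 NM
The shortest leg is C–D at 278.6 NM.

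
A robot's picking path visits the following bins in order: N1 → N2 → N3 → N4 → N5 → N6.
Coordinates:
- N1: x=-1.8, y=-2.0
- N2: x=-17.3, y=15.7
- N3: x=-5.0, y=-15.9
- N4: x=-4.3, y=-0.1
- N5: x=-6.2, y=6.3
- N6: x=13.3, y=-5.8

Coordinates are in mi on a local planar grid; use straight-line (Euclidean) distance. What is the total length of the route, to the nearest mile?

103 mi

Leg distances:
N1→N2: 23.5 mi  (cumulative 23.5 mi)
N2→N3: 33.9 mi  (cumulative 57.4 mi)
N3→N4: 15.8 mi  (cumulative 73.3 mi)
N4→N5: 6.7 mi  (cumulative 79.9 mi)
N5→N6: 22.9 mi  (cumulative 102.9 mi)
Total route length ≈ 103 mi.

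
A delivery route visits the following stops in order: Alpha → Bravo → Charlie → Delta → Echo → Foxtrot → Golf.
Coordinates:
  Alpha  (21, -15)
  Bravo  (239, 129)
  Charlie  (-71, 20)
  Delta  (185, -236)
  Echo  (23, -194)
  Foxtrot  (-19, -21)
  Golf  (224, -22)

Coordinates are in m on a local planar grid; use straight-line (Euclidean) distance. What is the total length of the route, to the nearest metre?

Leg distances:
Alpha→Bravo: 261.3 m  (cumulative 261.3 m)
Bravo→Charlie: 328.6 m  (cumulative 589.9 m)
Charlie→Delta: 362.0 m  (cumulative 951.9 m)
Delta→Echo: 167.4 m  (cumulative 1119.3 m)
Echo→Foxtrot: 178.0 m  (cumulative 1297.3 m)
Foxtrot→Golf: 243.0 m  (cumulative 1540.3 m)
Total route length ≈ 1540 m.

1540 m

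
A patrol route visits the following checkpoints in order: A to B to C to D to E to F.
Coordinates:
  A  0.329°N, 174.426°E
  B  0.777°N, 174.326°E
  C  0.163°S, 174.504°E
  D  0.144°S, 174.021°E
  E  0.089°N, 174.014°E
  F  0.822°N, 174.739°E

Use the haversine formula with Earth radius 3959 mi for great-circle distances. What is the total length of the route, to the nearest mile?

219 mi

Leg distances:
A→B: 31.7 mi  (cumulative 31.7 mi)
B→C: 66.1 mi  (cumulative 97.8 mi)
C→D: 33.4 mi  (cumulative 131.2 mi)
D→E: 16.1 mi  (cumulative 147.3 mi)
E→F: 71.2 mi  (cumulative 218.6 mi)
Total route length ≈ 219 mi.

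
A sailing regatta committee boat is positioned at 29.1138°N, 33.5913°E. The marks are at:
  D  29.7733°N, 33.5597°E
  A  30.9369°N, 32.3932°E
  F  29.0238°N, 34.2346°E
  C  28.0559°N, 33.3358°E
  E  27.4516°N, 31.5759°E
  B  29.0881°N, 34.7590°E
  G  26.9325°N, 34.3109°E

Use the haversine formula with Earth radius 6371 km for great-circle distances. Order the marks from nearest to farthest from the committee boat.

Computing each great-circle distance from 29.1138°N, 33.5913°E:
F 29.0238°N, 34.2346°E: 63.3 km
D 29.7733°N, 33.5597°E: 73.4 km
B 29.0881°N, 34.7590°E: 113.5 km
C 28.0559°N, 33.3358°E: 120.2 km
A 30.9369°N, 32.3932°E: 233.2 km
G 26.9325°N, 34.3109°E: 252.6 km
E 27.4516°N, 31.5759°E: 270.4 km

F, D, B, C, A, G, E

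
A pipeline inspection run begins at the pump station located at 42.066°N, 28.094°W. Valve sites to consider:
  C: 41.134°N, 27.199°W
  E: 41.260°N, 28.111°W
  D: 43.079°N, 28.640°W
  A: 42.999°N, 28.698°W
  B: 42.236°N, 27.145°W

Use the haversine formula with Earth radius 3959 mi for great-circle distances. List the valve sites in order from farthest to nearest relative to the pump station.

Distances from the pump station:
C 41.134°N, 27.199°W: 79.3 mi
D 43.079°N, 28.640°W: 75.3 mi
A 42.999°N, 28.698°W: 71.4 mi
E 41.260°N, 28.111°W: 55.7 mi
B 42.236°N, 27.145°W: 50.0 mi

C, D, A, E, B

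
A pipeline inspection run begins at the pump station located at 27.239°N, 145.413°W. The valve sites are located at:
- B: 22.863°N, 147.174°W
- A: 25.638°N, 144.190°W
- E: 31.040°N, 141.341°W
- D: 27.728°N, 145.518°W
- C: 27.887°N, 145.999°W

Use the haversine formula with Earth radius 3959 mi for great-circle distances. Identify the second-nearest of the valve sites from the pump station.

Distance to each, sorted:
D: 34.4 mi
C: 57.4 mi
A: 134.0 mi
B: 321.8 mi
E: 359.6 mi
The second-nearest is C at 57.4 mi.

C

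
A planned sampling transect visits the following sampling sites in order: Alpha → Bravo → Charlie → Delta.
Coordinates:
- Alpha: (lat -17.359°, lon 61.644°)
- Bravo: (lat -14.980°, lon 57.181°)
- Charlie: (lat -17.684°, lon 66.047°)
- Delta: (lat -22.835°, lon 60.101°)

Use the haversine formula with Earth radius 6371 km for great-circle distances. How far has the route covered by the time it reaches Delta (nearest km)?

Leg distances:
Alpha→Bravo: 545.1 km  (cumulative 545.1 km)
Bravo→Charlie: 992.5 km  (cumulative 1537.6 km)
Charlie→Delta: 844.0 km  (cumulative 2381.6 km)
Cumulative distance at Delta ≈ 2382 km.

2382 km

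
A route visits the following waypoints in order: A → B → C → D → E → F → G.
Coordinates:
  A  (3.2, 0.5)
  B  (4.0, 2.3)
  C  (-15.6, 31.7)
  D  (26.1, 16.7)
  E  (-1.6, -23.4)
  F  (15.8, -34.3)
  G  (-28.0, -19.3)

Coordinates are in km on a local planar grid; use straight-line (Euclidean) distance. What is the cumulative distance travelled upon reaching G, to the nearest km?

Leg distances:
A→B: 2.0 km  (cumulative 2.0 km)
B→C: 35.3 km  (cumulative 37.3 km)
C→D: 44.3 km  (cumulative 81.6 km)
D→E: 48.7 km  (cumulative 130.4 km)
E→F: 20.5 km  (cumulative 150.9 km)
F→G: 46.3 km  (cumulative 197.2 km)
Cumulative distance at G ≈ 197 km.

197 km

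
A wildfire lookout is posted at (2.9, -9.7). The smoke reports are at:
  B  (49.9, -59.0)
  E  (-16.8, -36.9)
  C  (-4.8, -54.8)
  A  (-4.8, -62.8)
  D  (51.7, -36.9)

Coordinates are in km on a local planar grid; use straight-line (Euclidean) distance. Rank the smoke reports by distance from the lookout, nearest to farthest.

Computing each straight-line distance from (2.9, -9.7):
E (-16.8, -36.9): 33.6 km
C (-4.8, -54.8): 45.8 km
A (-4.8, -62.8): 53.7 km
D (51.7, -36.9): 55.9 km
B (49.9, -59.0): 68.1 km

E, C, A, D, B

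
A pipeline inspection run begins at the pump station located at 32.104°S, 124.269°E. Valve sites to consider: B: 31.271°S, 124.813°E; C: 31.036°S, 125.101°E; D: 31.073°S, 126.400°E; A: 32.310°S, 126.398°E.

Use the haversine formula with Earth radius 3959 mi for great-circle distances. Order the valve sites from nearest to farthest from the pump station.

B, C, A, D

Distance from the pump station at 32.104°S, 124.269°E to each:
B 31.271°S, 124.813°E: 65.8 mi
C 31.036°S, 125.101°E: 88.6 mi
A 32.310°S, 126.398°E: 125.3 mi
D 31.073°S, 126.400°E: 144.2 mi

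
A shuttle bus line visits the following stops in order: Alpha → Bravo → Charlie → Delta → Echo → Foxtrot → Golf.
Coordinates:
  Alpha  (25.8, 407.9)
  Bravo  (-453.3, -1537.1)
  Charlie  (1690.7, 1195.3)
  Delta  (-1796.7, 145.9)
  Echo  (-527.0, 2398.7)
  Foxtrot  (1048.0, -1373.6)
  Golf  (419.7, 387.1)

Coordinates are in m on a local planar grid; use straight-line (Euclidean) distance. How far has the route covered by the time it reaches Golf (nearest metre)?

17661 m

Leg distances:
Alpha→Bravo: 2003.1 m  (cumulative 2003.1 m)
Bravo→Charlie: 3473.1 m  (cumulative 5476.3 m)
Charlie→Delta: 3641.9 m  (cumulative 9118.2 m)
Delta→Echo: 2586.0 m  (cumulative 11704.1 m)
Echo→Foxtrot: 4087.9 m  (cumulative 15792.0 m)
Foxtrot→Golf: 1869.4 m  (cumulative 17661.5 m)
Cumulative distance at Golf ≈ 17661 m.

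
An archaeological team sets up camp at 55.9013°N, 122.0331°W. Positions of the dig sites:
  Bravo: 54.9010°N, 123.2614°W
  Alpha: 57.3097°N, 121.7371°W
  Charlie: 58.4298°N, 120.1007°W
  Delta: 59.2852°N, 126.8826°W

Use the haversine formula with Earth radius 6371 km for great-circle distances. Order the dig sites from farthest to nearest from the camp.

Computing each great-circle distance from 55.9013°N, 122.0331°W:
Delta 59.2852°N, 126.8826°W: 474.2 km
Charlie 58.4298°N, 120.1007°W: 304.3 km
Alpha 57.3097°N, 121.7371°W: 157.7 km
Bravo 54.9010°N, 123.2614°W: 135.6 km

Delta, Charlie, Alpha, Bravo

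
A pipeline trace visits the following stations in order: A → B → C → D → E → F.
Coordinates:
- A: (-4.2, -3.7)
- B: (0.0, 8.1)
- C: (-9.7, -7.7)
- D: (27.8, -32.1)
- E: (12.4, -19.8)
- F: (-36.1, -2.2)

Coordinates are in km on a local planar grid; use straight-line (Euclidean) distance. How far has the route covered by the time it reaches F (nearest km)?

Leg distances:
A→B: 12.5 km  (cumulative 12.5 km)
B→C: 18.5 km  (cumulative 31.1 km)
C→D: 44.7 km  (cumulative 75.8 km)
D→E: 19.7 km  (cumulative 95.5 km)
E→F: 51.6 km  (cumulative 147.1 km)
Cumulative distance at F ≈ 147 km.

147 km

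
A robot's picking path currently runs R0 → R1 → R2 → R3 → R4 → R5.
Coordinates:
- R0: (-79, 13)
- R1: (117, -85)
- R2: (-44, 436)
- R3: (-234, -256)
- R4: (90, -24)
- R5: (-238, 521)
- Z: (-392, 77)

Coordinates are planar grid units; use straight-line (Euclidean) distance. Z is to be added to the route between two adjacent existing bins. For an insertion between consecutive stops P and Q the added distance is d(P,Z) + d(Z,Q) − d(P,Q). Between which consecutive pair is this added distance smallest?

Added distance for inserting Z between each consecutive pair:
R0–R1: 634.5
R1–R2: 488.8
R2–R3: 151.0
R3–R4: 462.6
R4–R5: 326.3
Smallest added distance is 151.0, inserting between R2 and R3.

between R2 and R3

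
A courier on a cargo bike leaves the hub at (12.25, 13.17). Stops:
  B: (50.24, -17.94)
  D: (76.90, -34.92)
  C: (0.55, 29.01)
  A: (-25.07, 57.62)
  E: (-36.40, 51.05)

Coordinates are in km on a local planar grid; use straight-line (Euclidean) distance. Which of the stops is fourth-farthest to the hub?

Distances from the hub ((12.25, 13.17)):
D: 80.6 km
E: 61.7 km
A: 58.0 km
B: 49.1 km
C: 19.7 km
The fourth-farthest is B at 49.1 km.

B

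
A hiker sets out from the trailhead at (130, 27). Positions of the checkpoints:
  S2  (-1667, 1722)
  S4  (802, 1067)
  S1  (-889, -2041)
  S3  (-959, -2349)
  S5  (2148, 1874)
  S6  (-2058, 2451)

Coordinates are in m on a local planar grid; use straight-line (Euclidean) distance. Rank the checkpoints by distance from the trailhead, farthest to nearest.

Distance from the trailhead at (130, 27) to each:
S6 (-2058, 2451): 3265.4 m
S5 (2148, 1874): 2735.6 m
S3 (-959, -2349): 2613.7 m
S2 (-1667, 1722): 2470.3 m
S1 (-889, -2041): 2305.4 m
S4 (802, 1067): 1238.2 m

S6, S5, S3, S2, S1, S4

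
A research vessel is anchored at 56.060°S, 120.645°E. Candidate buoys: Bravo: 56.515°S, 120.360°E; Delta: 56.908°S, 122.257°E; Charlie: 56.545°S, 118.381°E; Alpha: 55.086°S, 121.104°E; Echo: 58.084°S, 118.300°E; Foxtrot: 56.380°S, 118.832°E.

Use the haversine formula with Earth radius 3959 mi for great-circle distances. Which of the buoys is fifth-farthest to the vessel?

Alpha

Distance to each, sorted:
Echo: 165.3 mi
Charlie: 93.0 mi
Delta: 84.9 mi
Foxtrot: 73.1 mi
Alpha: 69.6 mi
Bravo: 33.3 mi
The fifth-farthest is Alpha at 69.6 mi.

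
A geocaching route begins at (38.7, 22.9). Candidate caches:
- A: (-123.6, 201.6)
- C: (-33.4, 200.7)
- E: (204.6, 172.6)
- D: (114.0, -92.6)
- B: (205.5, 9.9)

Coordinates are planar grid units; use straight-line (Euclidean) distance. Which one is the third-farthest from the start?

C

Distances from the start ((38.7, 22.9)):
A: 241.4
E: 223.5
C: 191.9
B: 167.3
D: 137.9
The third-farthest is C at 191.9.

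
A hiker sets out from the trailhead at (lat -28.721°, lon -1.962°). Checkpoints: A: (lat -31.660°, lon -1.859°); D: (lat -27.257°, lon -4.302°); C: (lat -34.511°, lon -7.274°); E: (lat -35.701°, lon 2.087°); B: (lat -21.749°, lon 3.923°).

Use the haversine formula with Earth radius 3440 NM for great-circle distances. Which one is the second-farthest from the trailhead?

E

Distances from the trailhead ((lat -28.721°, lon -1.962°)):
B: 526.4 NM
E: 466.7 NM
C: 441.0 NM
A: 176.5 NM
D: 152.0 NM
The second-farthest is E at 466.7 NM.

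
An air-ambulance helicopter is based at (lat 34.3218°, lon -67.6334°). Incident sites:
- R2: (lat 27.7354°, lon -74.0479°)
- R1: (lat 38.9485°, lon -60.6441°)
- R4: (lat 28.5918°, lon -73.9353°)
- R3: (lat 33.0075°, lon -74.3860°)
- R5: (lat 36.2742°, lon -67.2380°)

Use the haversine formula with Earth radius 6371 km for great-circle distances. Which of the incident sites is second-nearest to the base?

R3

Distances from the base ((lat 34.3218°, lon -67.6334°)):
R5: 220.0 km
R3: 641.7 km
R1: 808.0 km
R4: 873.2 km
R2: 953.4 km
The second-nearest is R3 at 641.7 km.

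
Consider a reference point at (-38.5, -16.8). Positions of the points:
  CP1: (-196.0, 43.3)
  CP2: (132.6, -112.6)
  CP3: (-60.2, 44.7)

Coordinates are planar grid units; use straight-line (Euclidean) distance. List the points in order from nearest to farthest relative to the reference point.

Computing each straight-line distance from (-38.5, -16.8):
CP3 (-60.2, 44.7): 65.2
CP1 (-196.0, 43.3): 168.6
CP2 (132.6, -112.6): 196.1

CP3, CP1, CP2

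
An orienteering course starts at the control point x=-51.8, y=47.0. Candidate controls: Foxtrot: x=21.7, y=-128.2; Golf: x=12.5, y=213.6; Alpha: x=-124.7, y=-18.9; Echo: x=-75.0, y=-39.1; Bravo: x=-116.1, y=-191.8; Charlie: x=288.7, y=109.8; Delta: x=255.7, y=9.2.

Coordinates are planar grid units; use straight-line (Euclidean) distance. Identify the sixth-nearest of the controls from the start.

Delta

Distance to each, sorted:
Echo: 89.2
Alpha: 98.3
Golf: 178.6
Foxtrot: 190.0
Bravo: 247.3
Delta: 309.8
Charlie: 346.2
The sixth-nearest is Delta at 309.8.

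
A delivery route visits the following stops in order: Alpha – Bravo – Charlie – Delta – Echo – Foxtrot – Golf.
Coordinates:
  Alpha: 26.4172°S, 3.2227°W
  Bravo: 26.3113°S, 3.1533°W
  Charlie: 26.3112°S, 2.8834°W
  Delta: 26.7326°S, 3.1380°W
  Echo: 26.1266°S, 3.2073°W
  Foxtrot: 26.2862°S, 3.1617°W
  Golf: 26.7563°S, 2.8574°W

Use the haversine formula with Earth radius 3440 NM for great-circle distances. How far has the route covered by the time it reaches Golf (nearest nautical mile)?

Leg distances:
Alpha→Bravo: 7.4 NM  (cumulative 7.4 NM)
Bravo→Charlie: 14.5 NM  (cumulative 21.9 NM)
Charlie→Delta: 28.8 NM  (cumulative 50.7 NM)
Delta→Echo: 36.6 NM  (cumulative 87.2 NM)
Echo→Foxtrot: 9.9 NM  (cumulative 97.1 NM)
Foxtrot→Golf: 32.6 NM  (cumulative 129.7 NM)
Cumulative distance at Golf ≈ 130 NM.

130 NM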